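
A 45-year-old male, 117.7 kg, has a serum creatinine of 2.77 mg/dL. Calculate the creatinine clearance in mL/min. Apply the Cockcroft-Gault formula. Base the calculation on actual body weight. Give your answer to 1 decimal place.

CrCl = (140 − 45) × 117.7 / (72 × 2.77) = 11181.5 / 199.44 ≈ 56.1 mL/min

56.1 mL/min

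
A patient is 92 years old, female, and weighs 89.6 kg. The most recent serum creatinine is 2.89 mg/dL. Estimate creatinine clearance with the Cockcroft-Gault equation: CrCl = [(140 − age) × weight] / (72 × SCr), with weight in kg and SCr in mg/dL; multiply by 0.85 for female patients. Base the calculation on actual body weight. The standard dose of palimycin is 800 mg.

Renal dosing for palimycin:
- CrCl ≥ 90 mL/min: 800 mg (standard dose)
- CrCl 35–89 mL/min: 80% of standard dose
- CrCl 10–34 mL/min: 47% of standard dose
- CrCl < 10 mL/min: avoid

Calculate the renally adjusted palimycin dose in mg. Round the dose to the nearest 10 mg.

CrCl = (140 − 92) × 89.6 / (72 × 2.89) × 0.85 = 4300.8 / 208.08 × 0.85 ≈ 17.6 mL/min
CrCl ≈ 18 mL/min → bracket 10–34 mL/min.
47% of 800 mg = 376 mg → 380 mg

380 mg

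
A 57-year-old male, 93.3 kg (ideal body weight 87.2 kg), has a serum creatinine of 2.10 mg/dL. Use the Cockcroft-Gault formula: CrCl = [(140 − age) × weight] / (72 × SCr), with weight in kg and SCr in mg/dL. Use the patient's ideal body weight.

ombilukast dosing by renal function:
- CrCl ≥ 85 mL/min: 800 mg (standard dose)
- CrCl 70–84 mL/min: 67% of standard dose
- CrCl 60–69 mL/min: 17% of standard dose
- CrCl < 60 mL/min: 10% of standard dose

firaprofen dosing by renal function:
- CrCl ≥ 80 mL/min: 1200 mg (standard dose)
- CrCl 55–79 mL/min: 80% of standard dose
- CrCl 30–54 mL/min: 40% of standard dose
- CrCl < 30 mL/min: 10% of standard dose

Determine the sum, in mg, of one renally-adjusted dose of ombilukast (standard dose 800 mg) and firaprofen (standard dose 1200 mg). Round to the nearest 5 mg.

CrCl = (140 − 57) × 87.2 / (72 × 2.1) = 7237.6 / 151.20 ≈ 47.9 mL/min
CrCl ≈ 48 mL/min.
ombilukast: < 60 mL/min → 10% of 800 mg = 80 mg.
firaprofen: 30–54 mL/min → 40% of 1200 mg = 480 mg.
Total = 80 + 480 = 560 mg.

560 mg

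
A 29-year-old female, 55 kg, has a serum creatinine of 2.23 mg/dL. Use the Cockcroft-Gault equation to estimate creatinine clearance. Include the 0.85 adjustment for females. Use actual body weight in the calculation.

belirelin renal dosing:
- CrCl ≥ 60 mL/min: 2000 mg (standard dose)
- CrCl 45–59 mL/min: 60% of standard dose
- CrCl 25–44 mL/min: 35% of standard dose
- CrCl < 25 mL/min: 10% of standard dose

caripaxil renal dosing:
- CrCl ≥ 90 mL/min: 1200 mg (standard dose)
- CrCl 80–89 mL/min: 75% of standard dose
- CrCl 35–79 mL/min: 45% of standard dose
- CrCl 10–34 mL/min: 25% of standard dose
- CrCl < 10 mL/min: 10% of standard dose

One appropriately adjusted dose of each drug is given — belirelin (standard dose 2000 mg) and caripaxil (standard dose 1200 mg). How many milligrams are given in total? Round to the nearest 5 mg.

CrCl = (140 − 29) × 55 / (72 × 2.23) × 0.85 = 6105.0 / 160.56 × 0.85 ≈ 32.3 mL/min
CrCl ≈ 32 mL/min.
belirelin: 25–44 mL/min → 35% of 2000 mg = 700 mg.
caripaxil: 10–34 mL/min → 25% of 1200 mg = 300 mg.
Total = 700 + 300 = 1000 mg.

1000 mg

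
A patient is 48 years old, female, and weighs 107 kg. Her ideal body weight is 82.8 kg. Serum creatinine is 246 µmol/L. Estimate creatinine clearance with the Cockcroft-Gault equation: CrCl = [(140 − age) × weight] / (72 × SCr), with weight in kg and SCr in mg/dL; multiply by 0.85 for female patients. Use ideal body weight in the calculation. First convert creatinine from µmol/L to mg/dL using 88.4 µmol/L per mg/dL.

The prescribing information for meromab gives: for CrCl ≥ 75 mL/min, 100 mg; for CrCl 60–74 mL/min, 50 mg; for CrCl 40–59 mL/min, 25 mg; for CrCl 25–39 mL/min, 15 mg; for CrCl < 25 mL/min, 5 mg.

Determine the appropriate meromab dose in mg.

SCr = 246 / 88.4 = 2.783 mg/dL
CrCl = (140 − 48) × 82.8 / (72 × 2.783) × 0.85 = 7617.6 / 200.38 × 0.85 ≈ 32.3 mL/min
CrCl ≈ 32 mL/min → bracket 25–39 mL/min.
Dose for this bracket: 15 mg.

15 mg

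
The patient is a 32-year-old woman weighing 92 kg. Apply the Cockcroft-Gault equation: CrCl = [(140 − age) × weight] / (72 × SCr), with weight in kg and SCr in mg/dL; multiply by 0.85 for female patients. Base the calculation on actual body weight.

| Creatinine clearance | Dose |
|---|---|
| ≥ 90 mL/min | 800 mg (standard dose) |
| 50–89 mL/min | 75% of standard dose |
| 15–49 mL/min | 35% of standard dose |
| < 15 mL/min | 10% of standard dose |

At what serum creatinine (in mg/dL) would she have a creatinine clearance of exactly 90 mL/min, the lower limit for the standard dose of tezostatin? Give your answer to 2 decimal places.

1.30 mg/dL

Standard dose requires CrCl ≥ 90 mL/min.
Set (140 − 32) × 92 × 0.85 / (72 × SCr) = 90
SCr = (140 − 32) × 92 × 0.85 / (72 × 90) = 1.303 mg/dL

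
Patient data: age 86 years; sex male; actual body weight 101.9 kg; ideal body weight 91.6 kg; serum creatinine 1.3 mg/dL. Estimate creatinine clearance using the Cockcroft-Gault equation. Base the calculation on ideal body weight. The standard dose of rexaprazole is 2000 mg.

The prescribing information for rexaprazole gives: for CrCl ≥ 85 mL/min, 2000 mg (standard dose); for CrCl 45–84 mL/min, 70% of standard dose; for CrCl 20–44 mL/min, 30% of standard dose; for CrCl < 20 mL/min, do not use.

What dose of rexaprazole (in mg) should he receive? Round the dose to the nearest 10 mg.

1400 mg

CrCl = (140 − 86) × 91.6 / (72 × 1.3) = 4946.4 / 93.60 ≈ 52.8 mL/min
CrCl ≈ 53 mL/min → bracket 45–84 mL/min.
70% of 2000 mg = 1400 mg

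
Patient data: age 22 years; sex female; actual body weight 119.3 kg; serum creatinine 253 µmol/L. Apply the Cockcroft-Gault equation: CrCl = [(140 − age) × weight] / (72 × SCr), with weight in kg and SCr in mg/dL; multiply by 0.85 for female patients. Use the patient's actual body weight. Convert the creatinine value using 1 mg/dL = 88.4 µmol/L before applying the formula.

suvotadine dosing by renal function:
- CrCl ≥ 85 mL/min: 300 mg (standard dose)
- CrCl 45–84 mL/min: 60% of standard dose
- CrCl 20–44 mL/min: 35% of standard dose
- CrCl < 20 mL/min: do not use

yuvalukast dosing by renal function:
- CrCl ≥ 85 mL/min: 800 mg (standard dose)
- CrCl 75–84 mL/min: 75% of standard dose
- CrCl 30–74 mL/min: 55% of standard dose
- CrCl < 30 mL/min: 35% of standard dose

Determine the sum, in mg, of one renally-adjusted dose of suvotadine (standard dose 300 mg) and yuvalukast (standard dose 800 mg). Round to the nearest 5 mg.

620 mg

SCr = 253 / 88.4 = 2.862 mg/dL
CrCl = (140 − 22) × 119.3 / (72 × 2.862) × 0.85 = 14077.4 / 206.06 × 0.85 ≈ 58.1 mL/min
CrCl ≈ 58 mL/min.
suvotadine: 45–84 mL/min → 60% of 300 mg = 180 mg.
yuvalukast: 30–74 mL/min → 55% of 800 mg = 440 mg.
Total = 180 + 440 = 620 mg.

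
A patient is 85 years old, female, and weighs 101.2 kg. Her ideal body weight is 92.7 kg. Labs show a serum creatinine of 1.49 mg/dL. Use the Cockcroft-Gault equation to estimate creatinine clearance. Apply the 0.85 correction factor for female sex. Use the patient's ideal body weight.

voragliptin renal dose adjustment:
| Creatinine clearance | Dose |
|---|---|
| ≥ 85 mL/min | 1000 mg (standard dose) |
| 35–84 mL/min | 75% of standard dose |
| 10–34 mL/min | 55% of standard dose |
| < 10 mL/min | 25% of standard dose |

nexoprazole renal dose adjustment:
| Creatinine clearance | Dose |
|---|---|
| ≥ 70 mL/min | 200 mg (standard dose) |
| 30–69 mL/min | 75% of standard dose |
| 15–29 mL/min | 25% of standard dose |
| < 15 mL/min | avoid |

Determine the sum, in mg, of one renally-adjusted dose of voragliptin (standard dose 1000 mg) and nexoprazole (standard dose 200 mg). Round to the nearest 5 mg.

900 mg

CrCl = (140 − 85) × 92.7 / (72 × 1.49) × 0.85 = 5098.5 / 107.28 × 0.85 ≈ 40.4 mL/min
CrCl ≈ 40 mL/min.
voragliptin: 35–84 mL/min → 75% of 1000 mg = 750 mg.
nexoprazole: 30–69 mL/min → 75% of 200 mg = 150 mg.
Total = 750 + 150 = 900 mg.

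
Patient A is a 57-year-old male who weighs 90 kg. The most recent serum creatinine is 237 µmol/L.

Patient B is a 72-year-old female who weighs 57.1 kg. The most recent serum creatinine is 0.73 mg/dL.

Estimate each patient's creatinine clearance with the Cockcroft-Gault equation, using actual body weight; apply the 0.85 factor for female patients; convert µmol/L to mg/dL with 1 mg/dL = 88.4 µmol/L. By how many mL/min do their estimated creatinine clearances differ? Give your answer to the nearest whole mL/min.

Patient A: SCr = 237 / 88.4 = 2.681 mg/dL
Patient A: CrCl = (140 − 57) × 90 / (72 × 2.681) = 7470.0 / 193.03 ≈ 38.7 mL/min
Patient B: CrCl = (140 − 72) × 57.1 / (72 × 0.73) × 0.85 = 3882.8 / 52.56 × 0.85 ≈ 62.8 mL/min
|38.7 − 62.8| = 24.1 mL/min

24 mL/min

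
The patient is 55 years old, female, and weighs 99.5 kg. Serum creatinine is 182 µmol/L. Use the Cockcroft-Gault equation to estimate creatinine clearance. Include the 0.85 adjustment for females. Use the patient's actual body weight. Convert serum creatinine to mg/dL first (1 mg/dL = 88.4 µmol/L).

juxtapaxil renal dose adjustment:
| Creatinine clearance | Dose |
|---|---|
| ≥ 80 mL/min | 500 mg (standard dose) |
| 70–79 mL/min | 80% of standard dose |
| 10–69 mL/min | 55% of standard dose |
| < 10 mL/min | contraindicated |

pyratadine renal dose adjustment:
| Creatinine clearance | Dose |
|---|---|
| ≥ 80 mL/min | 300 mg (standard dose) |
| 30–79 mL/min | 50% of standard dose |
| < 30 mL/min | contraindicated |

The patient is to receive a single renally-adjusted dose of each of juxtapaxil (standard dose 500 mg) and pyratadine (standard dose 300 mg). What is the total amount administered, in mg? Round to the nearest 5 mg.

425 mg

SCr = 182 / 88.4 = 2.059 mg/dL
CrCl = (140 − 55) × 99.5 / (72 × 2.059) × 0.85 = 8457.5 / 148.25 × 0.85 ≈ 48.5 mL/min
CrCl ≈ 48 mL/min.
juxtapaxil: 10–69 mL/min → 55% of 500 mg = 275 mg.
pyratadine: 30–79 mL/min → 50% of 300 mg = 150 mg.
Total = 275 + 150 = 425 mg.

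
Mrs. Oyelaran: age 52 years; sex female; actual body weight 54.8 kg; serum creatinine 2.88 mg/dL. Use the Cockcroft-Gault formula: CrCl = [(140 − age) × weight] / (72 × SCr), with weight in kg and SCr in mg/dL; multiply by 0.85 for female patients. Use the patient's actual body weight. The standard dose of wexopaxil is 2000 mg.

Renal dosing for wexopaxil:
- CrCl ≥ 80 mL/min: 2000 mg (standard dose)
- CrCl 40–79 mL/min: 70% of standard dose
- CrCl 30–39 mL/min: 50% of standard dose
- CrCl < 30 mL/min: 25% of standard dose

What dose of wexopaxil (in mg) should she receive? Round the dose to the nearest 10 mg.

CrCl = (140 − 52) × 54.8 / (72 × 2.88) × 0.85 = 4822.4 / 207.36 × 0.85 ≈ 19.8 mL/min
CrCl ≈ 20 mL/min → bracket < 30 mL/min.
25% of 2000 mg = 500 mg

500 mg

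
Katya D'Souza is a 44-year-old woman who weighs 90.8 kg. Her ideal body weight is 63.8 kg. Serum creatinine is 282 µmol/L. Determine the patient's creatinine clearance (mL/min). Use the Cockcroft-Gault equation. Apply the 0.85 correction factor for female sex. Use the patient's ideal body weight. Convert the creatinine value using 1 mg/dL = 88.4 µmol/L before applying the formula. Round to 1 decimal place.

22.7 mL/min

SCr = 282 / 88.4 = 3.19 mg/dL
CrCl = (140 − 44) × 63.8 / (72 × 3.19) × 0.85 = 6124.8 / 229.68 × 0.85 ≈ 22.7 mL/min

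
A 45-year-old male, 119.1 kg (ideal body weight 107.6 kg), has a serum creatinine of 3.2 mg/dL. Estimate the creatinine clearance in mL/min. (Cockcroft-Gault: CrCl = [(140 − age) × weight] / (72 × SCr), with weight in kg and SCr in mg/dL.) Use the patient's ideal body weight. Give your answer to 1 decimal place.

44.4 mL/min

CrCl = (140 − 45) × 107.6 / (72 × 3.2) = 10222.0 / 230.40 ≈ 44.4 mL/min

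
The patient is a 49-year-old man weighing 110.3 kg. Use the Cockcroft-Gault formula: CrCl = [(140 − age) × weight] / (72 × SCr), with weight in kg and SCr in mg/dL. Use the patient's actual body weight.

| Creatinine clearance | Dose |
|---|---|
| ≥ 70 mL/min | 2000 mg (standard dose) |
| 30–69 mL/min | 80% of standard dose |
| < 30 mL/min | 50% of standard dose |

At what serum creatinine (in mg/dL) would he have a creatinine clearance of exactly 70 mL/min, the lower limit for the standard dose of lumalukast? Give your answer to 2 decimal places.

1.99 mg/dL

Standard dose requires CrCl ≥ 70 mL/min.
Set (140 − 49) × 110.3 / (72 × SCr) = 70
SCr = (140 − 49) × 110.3 / (72 × 70) = 1.992 mg/dL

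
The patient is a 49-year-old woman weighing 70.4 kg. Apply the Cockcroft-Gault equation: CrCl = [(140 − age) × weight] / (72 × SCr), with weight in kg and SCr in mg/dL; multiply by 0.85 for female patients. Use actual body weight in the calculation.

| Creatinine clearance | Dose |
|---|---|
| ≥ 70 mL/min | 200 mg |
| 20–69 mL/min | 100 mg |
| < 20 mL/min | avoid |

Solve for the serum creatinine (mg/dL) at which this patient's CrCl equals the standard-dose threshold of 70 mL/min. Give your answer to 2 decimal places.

1.08 mg/dL

Standard dose requires CrCl ≥ 70 mL/min.
Set (140 − 49) × 70.4 × 0.85 / (72 × SCr) = 70
SCr = (140 − 49) × 70.4 × 0.85 / (72 × 70) = 1.080 mg/dL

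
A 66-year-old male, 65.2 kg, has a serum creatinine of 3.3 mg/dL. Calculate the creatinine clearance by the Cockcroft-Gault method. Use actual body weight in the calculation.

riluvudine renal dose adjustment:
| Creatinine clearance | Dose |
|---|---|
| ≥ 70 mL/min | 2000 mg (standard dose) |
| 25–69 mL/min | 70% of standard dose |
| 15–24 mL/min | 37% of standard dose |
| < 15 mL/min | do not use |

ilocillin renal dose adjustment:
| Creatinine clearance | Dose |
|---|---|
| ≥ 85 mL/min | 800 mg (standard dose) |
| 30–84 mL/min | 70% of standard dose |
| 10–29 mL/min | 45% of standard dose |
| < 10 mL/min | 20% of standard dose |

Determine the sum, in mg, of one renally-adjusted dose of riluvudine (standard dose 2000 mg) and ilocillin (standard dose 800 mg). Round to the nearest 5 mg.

CrCl = (140 − 66) × 65.2 / (72 × 3.3) = 4824.8 / 237.60 ≈ 20.3 mL/min
CrCl ≈ 20 mL/min.
riluvudine: 15–24 mL/min → 37% of 2000 mg = 740 mg.
ilocillin: 10–29 mL/min → 45% of 800 mg = 360 mg.
Total = 740 + 360 = 1100 mg.

1100 mg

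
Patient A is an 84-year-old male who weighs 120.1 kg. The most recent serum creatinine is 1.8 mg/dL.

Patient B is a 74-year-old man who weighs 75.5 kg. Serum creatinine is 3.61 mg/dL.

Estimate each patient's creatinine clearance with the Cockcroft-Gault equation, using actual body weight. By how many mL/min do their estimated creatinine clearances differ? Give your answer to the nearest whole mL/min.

33 mL/min

Patient A: CrCl = (140 − 84) × 120.1 / (72 × 1.8) = 6725.6 / 129.60 ≈ 51.9 mL/min
Patient B: CrCl = (140 − 74) × 75.5 / (72 × 3.61) = 4983.0 / 259.92 ≈ 19.2 mL/min
|51.9 − 19.2| = 32.7 mL/min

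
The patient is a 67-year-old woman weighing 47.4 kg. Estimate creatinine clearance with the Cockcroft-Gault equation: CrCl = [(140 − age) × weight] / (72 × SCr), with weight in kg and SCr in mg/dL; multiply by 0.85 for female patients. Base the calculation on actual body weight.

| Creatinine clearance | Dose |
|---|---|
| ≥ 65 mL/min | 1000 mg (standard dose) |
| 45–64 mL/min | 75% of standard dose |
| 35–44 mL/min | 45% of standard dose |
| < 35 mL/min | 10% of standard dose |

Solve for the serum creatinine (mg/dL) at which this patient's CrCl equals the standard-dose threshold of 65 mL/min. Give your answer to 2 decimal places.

0.63 mg/dL

Standard dose requires CrCl ≥ 65 mL/min.
Set (140 − 67) × 47.4 × 0.85 / (72 × SCr) = 65
SCr = (140 − 67) × 47.4 × 0.85 / (72 × 65) = 0.628 mg/dL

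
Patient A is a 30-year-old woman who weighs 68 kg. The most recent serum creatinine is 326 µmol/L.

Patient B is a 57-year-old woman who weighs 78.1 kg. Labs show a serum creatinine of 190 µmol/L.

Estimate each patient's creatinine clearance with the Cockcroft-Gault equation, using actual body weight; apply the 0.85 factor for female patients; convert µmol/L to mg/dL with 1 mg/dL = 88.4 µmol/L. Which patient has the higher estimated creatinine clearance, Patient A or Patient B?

Patient A: SCr = 326 / 88.4 = 3.688 mg/dL
Patient A: CrCl = (140 − 30) × 68 / (72 × 3.688) × 0.85 = 7480.0 / 265.54 × 0.85 ≈ 23.9 mL/min
Patient B: SCr = 190 / 88.4 = 2.149 mg/dL
Patient B: CrCl = (140 − 57) × 78.1 / (72 × 2.149) × 0.85 = 6482.3 / 154.73 × 0.85 ≈ 35.6 mL/min
23.9 vs 35.6 mL/min → Patient B is higher.

Patient B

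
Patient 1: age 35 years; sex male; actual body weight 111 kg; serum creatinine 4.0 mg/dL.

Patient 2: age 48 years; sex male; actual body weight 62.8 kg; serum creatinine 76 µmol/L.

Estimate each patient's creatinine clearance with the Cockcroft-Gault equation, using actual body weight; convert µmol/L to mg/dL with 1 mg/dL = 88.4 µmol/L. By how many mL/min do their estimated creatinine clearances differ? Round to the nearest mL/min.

Patient 1: CrCl = (140 − 35) × 111 / (72 × 4) = 11655.0 / 288.00 ≈ 40.5 mL/min
Patient 2: SCr = 76 / 88.4 = 0.86 mg/dL
Patient 2: CrCl = (140 − 48) × 62.8 / (72 × 0.86) = 5777.6 / 61.92 ≈ 93.3 mL/min
|40.5 − 93.3| = 52.8 mL/min

53 mL/min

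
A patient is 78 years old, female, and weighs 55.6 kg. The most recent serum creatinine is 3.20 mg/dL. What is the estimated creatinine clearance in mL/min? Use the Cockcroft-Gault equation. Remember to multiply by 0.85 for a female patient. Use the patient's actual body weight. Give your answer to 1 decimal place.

12.7 mL/min

CrCl = (140 − 78) × 55.6 / (72 × 3.2) × 0.85 = 3447.2 / 230.40 × 0.85 ≈ 12.7 mL/min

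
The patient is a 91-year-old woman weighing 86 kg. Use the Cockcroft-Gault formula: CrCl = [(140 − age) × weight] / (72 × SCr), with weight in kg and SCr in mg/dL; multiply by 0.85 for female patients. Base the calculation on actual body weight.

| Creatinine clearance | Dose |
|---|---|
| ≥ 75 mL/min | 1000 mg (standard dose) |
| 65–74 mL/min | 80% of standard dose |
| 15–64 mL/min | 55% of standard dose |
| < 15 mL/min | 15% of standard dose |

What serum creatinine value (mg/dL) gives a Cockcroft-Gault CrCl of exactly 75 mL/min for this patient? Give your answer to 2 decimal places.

0.66 mg/dL

Standard dose requires CrCl ≥ 75 mL/min.
Set (140 − 91) × 86 × 0.85 / (72 × SCr) = 75
SCr = (140 − 91) × 86 × 0.85 / (72 × 75) = 0.663 mg/dL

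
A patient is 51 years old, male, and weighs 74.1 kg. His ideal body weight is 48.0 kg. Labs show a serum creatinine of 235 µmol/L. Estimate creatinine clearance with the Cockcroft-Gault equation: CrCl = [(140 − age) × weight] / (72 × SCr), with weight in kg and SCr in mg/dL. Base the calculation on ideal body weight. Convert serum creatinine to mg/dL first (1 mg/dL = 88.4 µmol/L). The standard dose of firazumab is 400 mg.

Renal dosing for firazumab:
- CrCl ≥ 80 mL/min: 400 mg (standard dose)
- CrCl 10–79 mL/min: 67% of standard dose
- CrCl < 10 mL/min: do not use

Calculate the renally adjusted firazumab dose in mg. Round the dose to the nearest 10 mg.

270 mg

SCr = 235 / 88.4 = 2.658 mg/dL
CrCl = (140 − 51) × 48 / (72 × 2.658) = 4272.0 / 191.38 ≈ 22.3 mL/min
CrCl ≈ 22 mL/min → bracket 10–79 mL/min.
67% of 400 mg = 268 mg → 270 mg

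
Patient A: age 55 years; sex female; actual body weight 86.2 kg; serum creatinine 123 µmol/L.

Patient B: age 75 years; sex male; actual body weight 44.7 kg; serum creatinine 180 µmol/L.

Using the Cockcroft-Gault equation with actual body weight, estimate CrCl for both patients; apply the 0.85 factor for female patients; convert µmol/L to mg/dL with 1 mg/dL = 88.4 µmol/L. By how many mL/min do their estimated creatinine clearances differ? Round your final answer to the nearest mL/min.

Patient A: SCr = 123 / 88.4 = 1.391 mg/dL
Patient A: CrCl = (140 − 55) × 86.2 / (72 × 1.391) × 0.85 = 7327.0 / 100.15 × 0.85 ≈ 62.2 mL/min
Patient B: SCr = 180 / 88.4 = 2.036 mg/dL
Patient B: CrCl = (140 − 75) × 44.7 / (72 × 2.036) = 2905.5 / 146.59 ≈ 19.8 mL/min
|62.2 − 19.8| = 42.4 mL/min

42 mL/min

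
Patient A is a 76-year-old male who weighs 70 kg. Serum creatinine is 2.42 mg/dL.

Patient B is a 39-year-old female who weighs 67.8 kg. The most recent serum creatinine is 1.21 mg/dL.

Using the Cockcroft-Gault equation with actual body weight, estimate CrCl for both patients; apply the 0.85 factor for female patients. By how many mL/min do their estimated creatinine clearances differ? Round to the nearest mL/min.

Patient A: CrCl = (140 − 76) × 70 / (72 × 2.42) = 4480.0 / 174.24 ≈ 25.7 mL/min
Patient B: CrCl = (140 − 39) × 67.8 / (72 × 1.21) × 0.85 = 6847.8 / 87.12 × 0.85 ≈ 66.8 mL/min
|25.7 − 66.8| = 41.1 mL/min

41 mL/min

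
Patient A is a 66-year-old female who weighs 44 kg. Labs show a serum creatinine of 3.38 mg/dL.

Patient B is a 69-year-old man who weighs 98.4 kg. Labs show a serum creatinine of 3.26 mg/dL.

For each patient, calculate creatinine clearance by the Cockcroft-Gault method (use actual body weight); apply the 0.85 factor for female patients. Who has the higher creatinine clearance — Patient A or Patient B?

Patient A: CrCl = (140 − 66) × 44 / (72 × 3.38) × 0.85 = 3256.0 / 243.36 × 0.85 ≈ 11.4 mL/min
Patient B: CrCl = (140 − 69) × 98.4 / (72 × 3.26) = 6986.4 / 234.72 ≈ 29.8 mL/min
11.4 vs 29.8 mL/min → Patient B is higher.

Patient B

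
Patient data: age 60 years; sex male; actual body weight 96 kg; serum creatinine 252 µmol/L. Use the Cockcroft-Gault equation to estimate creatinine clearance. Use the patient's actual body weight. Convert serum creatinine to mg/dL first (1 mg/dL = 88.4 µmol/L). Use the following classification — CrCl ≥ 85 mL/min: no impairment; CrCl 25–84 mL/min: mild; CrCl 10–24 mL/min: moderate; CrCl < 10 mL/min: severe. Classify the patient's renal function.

SCr = 252 / 88.4 = 2.851 mg/dL
CrCl = (140 − 60) × 96 / (72 × 2.851) = 7680.0 / 205.27 ≈ 37.4 mL/min
37 mL/min falls in the 'mild' range.

mild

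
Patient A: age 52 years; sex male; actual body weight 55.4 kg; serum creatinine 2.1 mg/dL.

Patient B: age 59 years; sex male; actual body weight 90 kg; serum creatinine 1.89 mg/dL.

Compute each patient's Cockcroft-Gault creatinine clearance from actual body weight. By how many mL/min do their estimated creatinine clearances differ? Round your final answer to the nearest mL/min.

Patient A: CrCl = (140 − 52) × 55.4 / (72 × 2.1) = 4875.2 / 151.20 ≈ 32.2 mL/min
Patient B: CrCl = (140 − 59) × 90 / (72 × 1.89) = 7290.0 / 136.08 ≈ 53.6 mL/min
|32.2 − 53.6| = 21.4 mL/min

21 mL/min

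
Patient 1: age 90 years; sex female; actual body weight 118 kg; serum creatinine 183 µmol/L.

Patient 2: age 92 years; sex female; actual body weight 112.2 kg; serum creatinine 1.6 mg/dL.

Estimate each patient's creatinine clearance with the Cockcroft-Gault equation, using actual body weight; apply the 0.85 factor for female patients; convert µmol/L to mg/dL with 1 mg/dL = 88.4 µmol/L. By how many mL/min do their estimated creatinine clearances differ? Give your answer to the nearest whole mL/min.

Patient 1: SCr = 183 / 88.4 = 2.07 mg/dL
Patient 1: CrCl = (140 − 90) × 118 / (72 × 2.07) × 0.85 = 5900.0 / 149.04 × 0.85 ≈ 33.6 mL/min
Patient 2: CrCl = (140 − 92) × 112.2 / (72 × 1.6) × 0.85 = 5385.6 / 115.20 × 0.85 ≈ 39.7 mL/min
|33.6 − 39.7| = 6.1 mL/min

6 mL/min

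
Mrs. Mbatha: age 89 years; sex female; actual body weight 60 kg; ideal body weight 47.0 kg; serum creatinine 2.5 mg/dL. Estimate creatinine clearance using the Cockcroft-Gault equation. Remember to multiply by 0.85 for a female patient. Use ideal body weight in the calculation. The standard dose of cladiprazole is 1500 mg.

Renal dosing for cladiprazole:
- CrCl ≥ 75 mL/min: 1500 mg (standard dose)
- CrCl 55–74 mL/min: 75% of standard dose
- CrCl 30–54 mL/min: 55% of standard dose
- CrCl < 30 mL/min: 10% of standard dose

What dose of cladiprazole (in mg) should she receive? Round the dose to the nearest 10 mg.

CrCl = (140 − 89) × 47 / (72 × 2.5) × 0.85 = 2397.0 / 180.00 × 0.85 ≈ 11.3 mL/min
CrCl ≈ 11 mL/min → bracket < 30 mL/min.
10% of 1500 mg = 150 mg

150 mg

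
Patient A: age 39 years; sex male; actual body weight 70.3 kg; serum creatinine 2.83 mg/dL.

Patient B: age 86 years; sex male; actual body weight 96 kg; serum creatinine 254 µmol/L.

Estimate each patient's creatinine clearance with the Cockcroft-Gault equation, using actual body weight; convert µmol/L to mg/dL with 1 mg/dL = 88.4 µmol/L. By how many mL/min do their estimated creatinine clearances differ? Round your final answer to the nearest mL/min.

10 mL/min

Patient A: CrCl = (140 − 39) × 70.3 / (72 × 2.83) = 7100.3 / 203.76 ≈ 34.8 mL/min
Patient B: SCr = 254 / 88.4 = 2.873 mg/dL
Patient B: CrCl = (140 − 86) × 96 / (72 × 2.873) = 5184.0 / 206.86 ≈ 25.1 mL/min
|34.8 − 25.1| = 9.7 mL/min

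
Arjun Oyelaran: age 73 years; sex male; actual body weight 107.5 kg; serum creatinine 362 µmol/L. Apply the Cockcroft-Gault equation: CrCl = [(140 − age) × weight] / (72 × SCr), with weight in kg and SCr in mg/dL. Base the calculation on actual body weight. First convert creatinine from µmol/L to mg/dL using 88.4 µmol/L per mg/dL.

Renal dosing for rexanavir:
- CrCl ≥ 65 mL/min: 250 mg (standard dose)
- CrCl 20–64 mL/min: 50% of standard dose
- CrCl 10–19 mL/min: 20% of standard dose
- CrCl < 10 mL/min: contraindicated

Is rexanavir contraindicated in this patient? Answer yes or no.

SCr = 362 / 88.4 = 4.095 mg/dL
CrCl = (140 − 73) × 107.5 / (72 × 4.095) = 7202.5 / 294.84 ≈ 24.4 mL/min
CrCl ≈ 24 mL/min, which is ≥ 10 mL/min.

no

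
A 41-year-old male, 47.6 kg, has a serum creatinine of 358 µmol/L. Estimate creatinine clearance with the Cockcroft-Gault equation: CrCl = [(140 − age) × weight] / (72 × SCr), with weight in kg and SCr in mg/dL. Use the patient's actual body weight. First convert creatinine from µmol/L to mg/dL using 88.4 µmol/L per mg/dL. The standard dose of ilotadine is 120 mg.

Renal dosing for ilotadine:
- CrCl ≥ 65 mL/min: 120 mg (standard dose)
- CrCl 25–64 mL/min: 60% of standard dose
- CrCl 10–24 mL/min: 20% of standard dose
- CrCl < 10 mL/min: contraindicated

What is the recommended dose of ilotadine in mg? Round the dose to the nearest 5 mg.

SCr = 358 / 88.4 = 4.05 mg/dL
CrCl = (140 − 41) × 47.6 / (72 × 4.05) = 4712.4 / 291.60 ≈ 16.2 mL/min
CrCl ≈ 16 mL/min → bracket 10–24 mL/min.
20% of 120 mg = 24 mg → 25 mg

25 mg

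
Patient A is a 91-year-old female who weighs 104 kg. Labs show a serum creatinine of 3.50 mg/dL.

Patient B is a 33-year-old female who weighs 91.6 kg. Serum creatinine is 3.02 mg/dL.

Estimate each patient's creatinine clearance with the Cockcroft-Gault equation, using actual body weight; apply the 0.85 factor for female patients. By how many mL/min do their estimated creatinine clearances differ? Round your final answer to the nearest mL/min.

Patient A: CrCl = (140 − 91) × 104 / (72 × 3.5) × 0.85 = 5096.0 / 252.00 × 0.85 ≈ 17.2 mL/min
Patient B: CrCl = (140 − 33) × 91.6 / (72 × 3.02) × 0.85 = 9801.2 / 217.44 × 0.85 ≈ 38.3 mL/min
|17.2 − 38.3| = 21.1 mL/min

21 mL/min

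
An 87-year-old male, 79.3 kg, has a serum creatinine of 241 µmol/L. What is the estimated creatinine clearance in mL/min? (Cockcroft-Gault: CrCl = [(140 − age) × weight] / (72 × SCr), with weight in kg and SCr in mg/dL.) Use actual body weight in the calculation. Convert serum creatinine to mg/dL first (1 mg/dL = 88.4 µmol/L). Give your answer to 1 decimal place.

21.4 mL/min

SCr = 241 / 88.4 = 2.726 mg/dL
CrCl = (140 − 87) × 79.3 / (72 × 2.726) = 4202.9 / 196.27 ≈ 21.4 mL/min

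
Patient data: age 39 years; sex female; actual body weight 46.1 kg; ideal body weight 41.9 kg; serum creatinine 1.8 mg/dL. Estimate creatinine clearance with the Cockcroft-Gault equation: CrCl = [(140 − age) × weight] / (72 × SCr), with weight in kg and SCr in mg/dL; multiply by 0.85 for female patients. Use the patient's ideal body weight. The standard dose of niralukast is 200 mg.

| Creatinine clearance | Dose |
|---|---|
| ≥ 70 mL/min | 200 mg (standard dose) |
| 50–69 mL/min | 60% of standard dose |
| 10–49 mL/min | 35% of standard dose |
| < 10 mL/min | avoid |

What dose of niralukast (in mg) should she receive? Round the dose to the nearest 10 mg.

CrCl = (140 − 39) × 41.9 / (72 × 1.8) × 0.85 = 4231.9 / 129.60 × 0.85 ≈ 27.8 mL/min
CrCl ≈ 28 mL/min → bracket 10–49 mL/min.
35% of 200 mg = 70 mg

70 mg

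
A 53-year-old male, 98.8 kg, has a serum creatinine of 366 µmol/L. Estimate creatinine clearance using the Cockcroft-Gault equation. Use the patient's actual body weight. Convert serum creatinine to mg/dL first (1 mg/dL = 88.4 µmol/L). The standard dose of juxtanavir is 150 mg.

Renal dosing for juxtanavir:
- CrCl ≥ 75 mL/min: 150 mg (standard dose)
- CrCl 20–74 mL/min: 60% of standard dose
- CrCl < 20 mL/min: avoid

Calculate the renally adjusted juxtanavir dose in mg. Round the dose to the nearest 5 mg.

SCr = 366 / 88.4 = 4.14 mg/dL
CrCl = (140 − 53) × 98.8 / (72 × 4.14) = 8595.6 / 298.08 ≈ 28.8 mL/min
CrCl ≈ 29 mL/min → bracket 20–74 mL/min.
60% of 150 mg = 90 mg

90 mg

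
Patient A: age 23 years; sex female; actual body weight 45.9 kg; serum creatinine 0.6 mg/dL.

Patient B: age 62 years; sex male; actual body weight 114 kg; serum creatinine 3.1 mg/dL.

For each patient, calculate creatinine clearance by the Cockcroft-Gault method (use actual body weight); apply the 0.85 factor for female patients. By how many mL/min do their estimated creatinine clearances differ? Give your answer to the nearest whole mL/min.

66 mL/min

Patient A: CrCl = (140 − 23) × 45.9 / (72 × 0.6) × 0.85 = 5370.3 / 43.20 × 0.85 ≈ 105.7 mL/min
Patient B: CrCl = (140 − 62) × 114 / (72 × 3.1) = 8892.0 / 223.20 ≈ 39.8 mL/min
|105.7 − 39.8| = 65.9 mL/min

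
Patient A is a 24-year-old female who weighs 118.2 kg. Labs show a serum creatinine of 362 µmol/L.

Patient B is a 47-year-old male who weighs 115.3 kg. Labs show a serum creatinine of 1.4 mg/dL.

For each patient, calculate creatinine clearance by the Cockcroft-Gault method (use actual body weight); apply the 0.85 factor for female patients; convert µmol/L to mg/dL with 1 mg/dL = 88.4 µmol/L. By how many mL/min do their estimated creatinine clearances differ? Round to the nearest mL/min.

Patient A: SCr = 362 / 88.4 = 4.095 mg/dL
Patient A: CrCl = (140 − 24) × 118.2 / (72 × 4.095) × 0.85 = 13711.2 / 294.84 × 0.85 ≈ 39.5 mL/min
Patient B: CrCl = (140 − 47) × 115.3 / (72 × 1.4) = 10722.9 / 100.80 ≈ 106.4 mL/min
|39.5 − 106.4| = 66.9 mL/min

67 mL/min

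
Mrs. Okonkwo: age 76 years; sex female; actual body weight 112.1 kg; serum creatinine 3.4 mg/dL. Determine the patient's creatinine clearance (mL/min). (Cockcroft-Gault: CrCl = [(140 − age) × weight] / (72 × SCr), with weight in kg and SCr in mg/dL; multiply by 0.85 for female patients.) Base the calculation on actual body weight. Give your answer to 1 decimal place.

CrCl = (140 − 76) × 112.1 / (72 × 3.4) × 0.85 = 7174.4 / 244.80 × 0.85 ≈ 24.9 mL/min

24.9 mL/min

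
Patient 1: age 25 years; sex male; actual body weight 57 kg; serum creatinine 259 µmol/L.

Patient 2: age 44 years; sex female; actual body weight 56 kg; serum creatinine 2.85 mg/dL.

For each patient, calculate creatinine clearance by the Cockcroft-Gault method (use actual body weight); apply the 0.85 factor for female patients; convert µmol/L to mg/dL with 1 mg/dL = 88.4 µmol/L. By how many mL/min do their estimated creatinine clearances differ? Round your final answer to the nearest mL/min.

9 mL/min

Patient 1: SCr = 259 / 88.4 = 2.93 mg/dL
Patient 1: CrCl = (140 − 25) × 57 / (72 × 2.93) = 6555.0 / 210.96 ≈ 31.1 mL/min
Patient 2: CrCl = (140 − 44) × 56 / (72 × 2.85) × 0.85 = 5376.0 / 205.20 × 0.85 ≈ 22.3 mL/min
|31.1 − 22.3| = 8.8 mL/min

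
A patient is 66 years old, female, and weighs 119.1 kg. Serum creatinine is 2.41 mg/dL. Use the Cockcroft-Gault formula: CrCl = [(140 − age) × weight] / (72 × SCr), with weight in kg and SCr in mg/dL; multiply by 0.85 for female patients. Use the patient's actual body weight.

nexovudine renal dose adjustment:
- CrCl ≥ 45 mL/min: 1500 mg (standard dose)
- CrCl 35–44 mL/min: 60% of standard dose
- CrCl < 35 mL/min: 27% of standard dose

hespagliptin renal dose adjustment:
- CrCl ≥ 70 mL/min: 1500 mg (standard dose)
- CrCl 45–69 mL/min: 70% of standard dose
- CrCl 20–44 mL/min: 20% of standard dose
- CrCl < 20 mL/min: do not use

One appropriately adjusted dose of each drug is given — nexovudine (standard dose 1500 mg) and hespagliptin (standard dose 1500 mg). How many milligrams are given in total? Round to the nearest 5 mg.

CrCl = (140 − 66) × 119.1 / (72 × 2.41) × 0.85 = 8813.4 / 173.52 × 0.85 ≈ 43.2 mL/min
CrCl ≈ 43 mL/min.
nexovudine: 35–44 mL/min → 60% of 1500 mg = 900 mg.
hespagliptin: 20–44 mL/min → 20% of 1500 mg = 300 mg.
Total = 900 + 300 = 1200 mg.

1200 mg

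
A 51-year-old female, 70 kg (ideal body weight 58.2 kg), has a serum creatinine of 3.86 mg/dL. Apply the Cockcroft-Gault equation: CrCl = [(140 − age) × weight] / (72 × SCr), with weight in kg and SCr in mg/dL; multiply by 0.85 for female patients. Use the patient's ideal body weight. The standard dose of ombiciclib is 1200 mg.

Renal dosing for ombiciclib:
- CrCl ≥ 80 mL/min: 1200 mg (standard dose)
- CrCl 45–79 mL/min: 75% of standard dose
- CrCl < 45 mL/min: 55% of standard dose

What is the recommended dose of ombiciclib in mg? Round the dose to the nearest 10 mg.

660 mg

CrCl = (140 − 51) × 58.2 / (72 × 3.86) × 0.85 = 5179.8 / 277.92 × 0.85 ≈ 15.8 mL/min
CrCl ≈ 16 mL/min → bracket < 45 mL/min.
55% of 1200 mg = 660 mg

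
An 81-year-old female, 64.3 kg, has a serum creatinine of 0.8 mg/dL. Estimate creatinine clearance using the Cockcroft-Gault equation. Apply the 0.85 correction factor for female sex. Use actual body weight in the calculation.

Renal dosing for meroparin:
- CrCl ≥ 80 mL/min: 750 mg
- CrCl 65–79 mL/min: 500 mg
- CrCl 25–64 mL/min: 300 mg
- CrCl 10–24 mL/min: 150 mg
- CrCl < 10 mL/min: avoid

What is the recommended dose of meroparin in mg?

CrCl = (140 − 81) × 64.3 / (72 × 0.8) × 0.85 = 3793.7 / 57.60 × 0.85 ≈ 56.0 mL/min
CrCl ≈ 56 mL/min → bracket 25–64 mL/min.
Dose for this bracket: 300 mg.

300 mg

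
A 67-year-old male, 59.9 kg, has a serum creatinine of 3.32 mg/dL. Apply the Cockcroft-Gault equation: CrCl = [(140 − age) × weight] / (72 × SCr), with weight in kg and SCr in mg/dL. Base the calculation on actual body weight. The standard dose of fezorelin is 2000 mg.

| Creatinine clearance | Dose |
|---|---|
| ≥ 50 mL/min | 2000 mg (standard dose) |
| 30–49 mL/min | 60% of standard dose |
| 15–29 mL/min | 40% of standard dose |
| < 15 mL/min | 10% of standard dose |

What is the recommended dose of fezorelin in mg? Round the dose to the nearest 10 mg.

800 mg

CrCl = (140 − 67) × 59.9 / (72 × 3.32) = 4372.7 / 239.04 ≈ 18.3 mL/min
CrCl ≈ 18 mL/min → bracket 15–29 mL/min.
40% of 2000 mg = 800 mg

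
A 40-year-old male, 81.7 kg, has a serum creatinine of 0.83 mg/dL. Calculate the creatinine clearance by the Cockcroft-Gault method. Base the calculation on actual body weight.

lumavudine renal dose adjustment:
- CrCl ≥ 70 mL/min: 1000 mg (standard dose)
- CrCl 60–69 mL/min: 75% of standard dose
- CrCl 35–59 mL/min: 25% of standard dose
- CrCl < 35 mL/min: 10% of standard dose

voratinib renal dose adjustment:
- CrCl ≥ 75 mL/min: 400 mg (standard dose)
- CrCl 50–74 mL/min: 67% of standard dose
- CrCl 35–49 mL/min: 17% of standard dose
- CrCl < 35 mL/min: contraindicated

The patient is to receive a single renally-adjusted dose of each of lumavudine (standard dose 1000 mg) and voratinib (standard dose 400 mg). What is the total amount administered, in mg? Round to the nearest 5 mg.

1400 mg

CrCl = (140 − 40) × 81.7 / (72 × 0.83) = 8170.0 / 59.76 ≈ 136.7 mL/min
CrCl ≈ 137 mL/min.
lumavudine: ≥ 70 mL/min → 100% of 1000 mg = 1000 mg.
voratinib: ≥ 75 mL/min → 100% of 400 mg = 400 mg.
Total = 1000 + 400 = 1400 mg.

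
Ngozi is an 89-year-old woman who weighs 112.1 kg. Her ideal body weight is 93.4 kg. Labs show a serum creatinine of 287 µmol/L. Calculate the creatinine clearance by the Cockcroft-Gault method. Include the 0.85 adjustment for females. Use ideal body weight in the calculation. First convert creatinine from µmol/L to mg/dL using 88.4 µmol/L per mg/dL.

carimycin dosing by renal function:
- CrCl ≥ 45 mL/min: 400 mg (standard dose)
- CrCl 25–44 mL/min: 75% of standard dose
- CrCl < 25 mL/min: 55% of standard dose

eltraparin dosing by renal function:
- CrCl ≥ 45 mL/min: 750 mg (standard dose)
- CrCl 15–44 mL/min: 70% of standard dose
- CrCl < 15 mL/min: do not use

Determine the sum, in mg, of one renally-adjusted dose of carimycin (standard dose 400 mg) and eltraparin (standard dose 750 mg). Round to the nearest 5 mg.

745 mg

SCr = 287 / 88.4 = 3.247 mg/dL
CrCl = (140 − 89) × 93.4 / (72 × 3.247) × 0.85 = 4763.4 / 233.78 × 0.85 ≈ 17.3 mL/min
CrCl ≈ 17 mL/min.
carimycin: < 25 mL/min → 55% of 400 mg = 220 mg.
eltraparin: 15–44 mL/min → 70% of 750 mg = 525 mg.
Total = 220 + 525 = 745 mg.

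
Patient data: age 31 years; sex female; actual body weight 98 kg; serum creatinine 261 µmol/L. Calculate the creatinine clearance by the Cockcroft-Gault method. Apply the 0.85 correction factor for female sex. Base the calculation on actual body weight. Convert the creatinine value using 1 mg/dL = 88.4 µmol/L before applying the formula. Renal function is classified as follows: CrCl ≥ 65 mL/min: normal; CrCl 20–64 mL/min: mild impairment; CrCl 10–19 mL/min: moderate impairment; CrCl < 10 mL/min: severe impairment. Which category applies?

SCr = 261 / 88.4 = 2.952 mg/dL
CrCl = (140 − 31) × 98 / (72 × 2.952) × 0.85 = 10682.0 / 212.54 × 0.85 ≈ 42.7 mL/min
43 mL/min falls in the 'mild impairment' range.

mild impairment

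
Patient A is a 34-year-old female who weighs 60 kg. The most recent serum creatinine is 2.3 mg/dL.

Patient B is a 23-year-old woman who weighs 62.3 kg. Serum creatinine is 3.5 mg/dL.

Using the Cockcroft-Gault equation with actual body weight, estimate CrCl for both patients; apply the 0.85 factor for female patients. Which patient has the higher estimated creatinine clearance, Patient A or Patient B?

Patient A: CrCl = (140 − 34) × 60 / (72 × 2.3) × 0.85 = 6360.0 / 165.60 × 0.85 ≈ 32.6 mL/min
Patient B: CrCl = (140 − 23) × 62.3 / (72 × 3.5) × 0.85 = 7289.1 / 252.00 × 0.85 ≈ 24.6 mL/min
32.6 vs 24.6 mL/min → Patient A is higher.

Patient A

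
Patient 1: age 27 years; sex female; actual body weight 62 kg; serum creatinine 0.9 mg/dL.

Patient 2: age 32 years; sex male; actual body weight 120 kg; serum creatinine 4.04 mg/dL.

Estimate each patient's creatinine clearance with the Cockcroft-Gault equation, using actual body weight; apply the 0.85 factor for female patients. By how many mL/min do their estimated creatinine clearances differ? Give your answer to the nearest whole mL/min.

Patient 1: CrCl = (140 − 27) × 62 / (72 × 0.9) × 0.85 = 7006.0 / 64.80 × 0.85 ≈ 91.9 mL/min
Patient 2: CrCl = (140 − 32) × 120 / (72 × 4.04) = 12960.0 / 290.88 ≈ 44.6 mL/min
|91.9 − 44.6| = 47.3 mL/min

47 mL/min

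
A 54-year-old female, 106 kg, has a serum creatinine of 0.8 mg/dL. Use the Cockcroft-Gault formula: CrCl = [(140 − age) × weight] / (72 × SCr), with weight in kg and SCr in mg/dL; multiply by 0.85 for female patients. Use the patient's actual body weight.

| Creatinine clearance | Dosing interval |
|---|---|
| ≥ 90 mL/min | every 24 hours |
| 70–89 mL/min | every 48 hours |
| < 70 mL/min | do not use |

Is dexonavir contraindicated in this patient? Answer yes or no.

CrCl = (140 − 54) × 106 / (72 × 0.8) × 0.85 = 9116.0 / 57.60 × 0.85 ≈ 134.5 mL/min
CrCl ≈ 135 mL/min, which is ≥ 70 mL/min.

no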